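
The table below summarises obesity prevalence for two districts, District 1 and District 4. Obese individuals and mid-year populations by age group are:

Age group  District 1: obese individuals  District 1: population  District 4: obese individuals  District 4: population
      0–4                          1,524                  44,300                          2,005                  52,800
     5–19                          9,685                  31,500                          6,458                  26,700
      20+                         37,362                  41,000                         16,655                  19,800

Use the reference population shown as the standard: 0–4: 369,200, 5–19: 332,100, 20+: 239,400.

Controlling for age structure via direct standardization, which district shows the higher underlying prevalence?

Age-specific rates per 1,000 for District 1: 34.402, 307.460, 911.268.
For District 4: 37.973, 241.873, 841.162.
Standard total = 940,700; weights = 0.3925, 0.3530, 0.2545.
District 1: 0.3925×34.402 + 0.3530×307.460 + 0.2545×911.268 = 353.9559 per 1,000.
District 4: 0.3925×37.973 + 0.3530×241.873 + 0.2545×841.162 = 314.3614 per 1,000.

District 1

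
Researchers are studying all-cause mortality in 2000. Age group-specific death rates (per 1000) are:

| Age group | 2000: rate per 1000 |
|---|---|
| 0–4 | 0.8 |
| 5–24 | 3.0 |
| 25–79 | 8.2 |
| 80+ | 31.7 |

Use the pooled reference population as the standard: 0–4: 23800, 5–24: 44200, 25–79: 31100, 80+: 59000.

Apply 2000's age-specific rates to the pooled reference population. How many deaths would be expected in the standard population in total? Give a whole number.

2277

Expected deaths = Σ (standard pop × age-specific rate ÷ 1000)
= 23800×0.8/1000 + 44200×3.0/1000 + 31100×8.2/1000 + 59000×31.7/1000
= 19.04 + 132.60 + 255.02 + 1870.30 = 2276.96.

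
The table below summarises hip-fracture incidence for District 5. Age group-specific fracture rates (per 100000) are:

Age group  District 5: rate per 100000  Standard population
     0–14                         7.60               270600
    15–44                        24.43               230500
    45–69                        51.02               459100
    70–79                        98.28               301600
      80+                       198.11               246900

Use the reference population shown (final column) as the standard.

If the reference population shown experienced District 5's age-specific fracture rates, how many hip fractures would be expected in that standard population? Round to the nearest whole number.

1097

Expected hip fractures = Σ (standard pop × age-specific rate ÷ 100000)
= 270600×7.60/100000 + 230500×24.43/100000 + 459100×51.02/100000 + 301600×98.28/100000 + 246900×198.11/100000
= 20.57 + 56.31 + 234.23 + 296.41 + 489.13 = 1096.66.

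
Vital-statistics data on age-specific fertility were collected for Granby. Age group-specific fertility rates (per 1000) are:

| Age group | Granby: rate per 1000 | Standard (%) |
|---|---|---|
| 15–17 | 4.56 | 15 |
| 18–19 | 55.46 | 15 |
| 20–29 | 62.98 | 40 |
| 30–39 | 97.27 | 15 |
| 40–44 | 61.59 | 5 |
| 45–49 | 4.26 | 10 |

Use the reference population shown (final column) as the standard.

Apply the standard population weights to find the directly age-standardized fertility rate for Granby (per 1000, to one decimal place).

Standard weights: 0.15, 0.15, 0.40, 0.15, 0.05, 0.10.
Standardized rate: 0.1500×4.56 + 0.1500×55.46 + 0.4000×62.98 + 0.1500×97.27 + 0.0500×61.59 + 0.1000×4.26 = 52.2910 per 1000.

52.3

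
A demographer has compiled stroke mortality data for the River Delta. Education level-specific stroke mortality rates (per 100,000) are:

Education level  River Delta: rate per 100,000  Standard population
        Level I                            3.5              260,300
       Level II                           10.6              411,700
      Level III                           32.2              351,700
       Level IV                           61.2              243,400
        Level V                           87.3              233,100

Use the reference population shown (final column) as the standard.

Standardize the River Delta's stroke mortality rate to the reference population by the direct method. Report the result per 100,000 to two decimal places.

34.56

Standard total = 1,500,200; weights = 0.1735, 0.2744, 0.2344, 0.1622, 0.1554.
Standardized rate: 0.1735×3.5 + 0.2744×10.6 + 0.2344×32.2 + 0.1622×61.2 + 0.1554×87.3 = 34.5591 per 100,000.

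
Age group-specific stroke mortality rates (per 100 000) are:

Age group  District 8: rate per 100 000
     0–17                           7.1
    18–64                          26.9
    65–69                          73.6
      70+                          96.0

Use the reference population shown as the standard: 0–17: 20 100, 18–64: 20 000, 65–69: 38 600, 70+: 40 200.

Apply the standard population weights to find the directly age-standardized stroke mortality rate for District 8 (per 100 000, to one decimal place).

Standard total = 118 900; weights = 0.1690, 0.1682, 0.3246, 0.3381.
Standardized rate: 0.1690×7.1 + 0.1682×26.9 + 0.3246×73.6 + 0.3381×96.0 = 62.0763 per 100 000.

62.1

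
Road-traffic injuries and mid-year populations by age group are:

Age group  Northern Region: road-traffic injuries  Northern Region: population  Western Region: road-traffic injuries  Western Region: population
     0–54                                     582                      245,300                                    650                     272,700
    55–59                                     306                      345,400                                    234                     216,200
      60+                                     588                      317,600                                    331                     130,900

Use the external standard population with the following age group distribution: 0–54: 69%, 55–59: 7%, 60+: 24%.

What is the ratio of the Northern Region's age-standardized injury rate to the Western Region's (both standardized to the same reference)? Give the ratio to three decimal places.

Age-specific rates per 100,000 for the Northern Region: 237.26, 88.59, 185.14.
For the Western Region: 238.36, 108.23, 252.86.
Standard weights: 0.69, 0.07, 0.24.
The Northern Region: 0.6900×237.26 + 0.0700×88.59 + 0.2400×185.14 = 214.3445 per 100,000.
The Western Region: 0.6900×238.36 + 0.0700×108.23 + 0.2400×252.86 = 232.7303 per 100,000.
Ratio = 214.3445 ÷ 232.7303 = 0.92100.

0.921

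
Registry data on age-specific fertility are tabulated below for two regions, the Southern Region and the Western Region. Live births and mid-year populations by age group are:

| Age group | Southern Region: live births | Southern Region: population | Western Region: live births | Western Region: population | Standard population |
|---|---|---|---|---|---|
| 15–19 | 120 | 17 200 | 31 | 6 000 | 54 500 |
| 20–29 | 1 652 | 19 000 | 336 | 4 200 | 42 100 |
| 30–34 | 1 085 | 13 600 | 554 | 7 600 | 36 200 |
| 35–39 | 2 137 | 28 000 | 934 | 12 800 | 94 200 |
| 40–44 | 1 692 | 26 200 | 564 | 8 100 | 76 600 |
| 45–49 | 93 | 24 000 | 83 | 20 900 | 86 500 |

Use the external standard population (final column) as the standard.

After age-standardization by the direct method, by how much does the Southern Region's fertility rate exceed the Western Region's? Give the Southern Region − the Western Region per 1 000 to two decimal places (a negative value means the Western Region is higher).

1.44

Age-specific rates per 1 000 for the Southern Region: 6.977, 86.947, 79.779, 76.321, 64.580, 3.875.
For the Western Region: 5.167, 80.000, 72.895, 72.969, 69.630, 3.971.
Standard total = 390 100; weights = 0.1397, 0.1079, 0.0928, 0.2415, 0.1964, 0.2217.
The Southern Region: 0.1397×6.977 + 0.1079×86.947 + 0.0928×79.779 + 0.2415×76.321 + 0.1964×64.580 + 0.2217×3.875 = 49.7314 per 1 000.
The Western Region: 0.1397×5.167 + 0.1079×80.000 + 0.0928×72.895 + 0.2415×72.969 + 0.1964×69.630 + 0.2217×3.971 = 48.2932 per 1 000.
Difference = 49.7314 − 48.2932 = 1.4383.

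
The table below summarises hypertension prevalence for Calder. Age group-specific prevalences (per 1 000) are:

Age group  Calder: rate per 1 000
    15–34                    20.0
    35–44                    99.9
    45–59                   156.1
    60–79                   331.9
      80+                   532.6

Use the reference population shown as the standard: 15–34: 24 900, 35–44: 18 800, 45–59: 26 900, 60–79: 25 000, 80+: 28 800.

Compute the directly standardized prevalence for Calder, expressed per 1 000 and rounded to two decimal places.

242.86

Standard total = 124 400; weights = 0.2002, 0.1511, 0.2162, 0.2010, 0.2315.
Standardized rate: 0.2002×20.0 + 0.1511×99.9 + 0.2162×156.1 + 0.2010×331.9 + 0.2315×532.6 = 242.8584 per 1 000.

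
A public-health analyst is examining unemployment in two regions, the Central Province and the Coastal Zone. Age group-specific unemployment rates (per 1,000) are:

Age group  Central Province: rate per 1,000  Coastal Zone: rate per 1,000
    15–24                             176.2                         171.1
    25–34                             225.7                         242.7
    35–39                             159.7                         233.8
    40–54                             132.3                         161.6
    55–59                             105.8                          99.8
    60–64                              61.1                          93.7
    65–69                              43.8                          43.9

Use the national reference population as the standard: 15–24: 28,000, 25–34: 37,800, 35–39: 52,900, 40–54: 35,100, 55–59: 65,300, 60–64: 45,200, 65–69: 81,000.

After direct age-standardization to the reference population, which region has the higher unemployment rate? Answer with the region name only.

Coastal Zone

Standard total = 345,300; weights = 0.0811, 0.1095, 0.1532, 0.1017, 0.1891, 0.1309, 0.2346.
The Central Province: 0.0811×176.2 + 0.1095×225.7 + 0.1532×159.7 + 0.1017×132.3 + 0.1891×105.8 + 0.1309×61.1 + 0.2346×43.8 = 115.1902 per 1,000.
The Coastal Zone: 0.0811×171.1 + 0.1095×242.7 + 0.1532×233.8 + 0.1017×161.6 + 0.1891×99.8 + 0.1309×93.7 + 0.2346×43.9 = 134.1243 per 1,000.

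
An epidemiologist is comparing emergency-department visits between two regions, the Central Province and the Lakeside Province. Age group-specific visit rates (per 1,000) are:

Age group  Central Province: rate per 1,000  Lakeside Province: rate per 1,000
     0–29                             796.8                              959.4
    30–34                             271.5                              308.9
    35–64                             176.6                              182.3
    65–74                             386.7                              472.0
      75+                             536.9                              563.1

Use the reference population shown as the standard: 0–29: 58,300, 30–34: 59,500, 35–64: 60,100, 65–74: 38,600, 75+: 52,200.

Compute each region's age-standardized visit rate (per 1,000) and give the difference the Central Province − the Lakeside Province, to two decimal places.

Standard total = 268,700; weights = 0.2170, 0.2214, 0.2237, 0.1437, 0.1943.
The Central Province: 0.2170×796.8 + 0.2214×271.5 + 0.2237×176.6 + 0.1437×386.7 + 0.1943×536.9 = 432.3563 per 1,000.
The Lakeside Province: 0.2170×959.4 + 0.2214×308.9 + 0.2237×182.3 + 0.1437×472.0 + 0.1943×563.1 = 494.5360 per 1,000.
Difference = 432.3563 − 494.5360 = -62.1796.

-62.18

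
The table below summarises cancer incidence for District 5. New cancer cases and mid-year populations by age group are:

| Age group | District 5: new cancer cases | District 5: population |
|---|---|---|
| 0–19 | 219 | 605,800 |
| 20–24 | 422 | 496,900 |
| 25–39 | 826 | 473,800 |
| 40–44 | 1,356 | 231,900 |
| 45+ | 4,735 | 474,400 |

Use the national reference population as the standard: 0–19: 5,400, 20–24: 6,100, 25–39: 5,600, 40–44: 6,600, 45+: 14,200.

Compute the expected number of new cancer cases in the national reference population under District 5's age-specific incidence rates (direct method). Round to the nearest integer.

Age-specific rates per 100,000 for District 5: 36.15, 84.93, 174.34, 584.73, 998.10.
Expected new cancer cases = Σ (standard pop × age-specific rate ÷ 100,000)
= 5,400×36.15/100,000 + 6,100×84.93/100,000 + 5,600×174.34/100,000 + 6,600×584.73/100,000 + 14,200×998.10/100,000
= 1.95 + 5.18 + 9.76 + 38.59 + 141.73 = 197.22.

197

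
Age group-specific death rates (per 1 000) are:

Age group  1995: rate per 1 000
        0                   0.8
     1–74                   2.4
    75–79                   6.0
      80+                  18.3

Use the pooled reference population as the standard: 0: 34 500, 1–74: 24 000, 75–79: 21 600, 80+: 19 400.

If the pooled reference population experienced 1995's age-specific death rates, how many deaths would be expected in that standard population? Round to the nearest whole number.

Expected deaths = Σ (standard pop × age-specific rate ÷ 1 000)
= 34 500×0.8/1 000 + 24 000×2.4/1 000 + 21 600×6.0/1 000 + 19 400×18.3/1 000
= 27.60 + 57.60 + 129.60 + 355.02 = 569.82.

570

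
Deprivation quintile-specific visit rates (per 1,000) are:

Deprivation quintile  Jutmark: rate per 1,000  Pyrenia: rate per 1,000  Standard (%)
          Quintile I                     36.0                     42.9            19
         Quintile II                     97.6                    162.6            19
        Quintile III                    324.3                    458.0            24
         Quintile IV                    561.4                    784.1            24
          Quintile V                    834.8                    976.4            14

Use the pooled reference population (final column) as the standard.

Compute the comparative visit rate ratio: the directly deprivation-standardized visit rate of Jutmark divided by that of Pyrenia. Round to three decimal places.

Standard weights: 0.19, 0.19, 0.24, 0.24, 0.14.
Jutmark: 0.1900×36.0 + 0.1900×97.6 + 0.2400×324.3 + 0.2400×561.4 + 0.1400×834.8 = 354.8240 per 1,000.
Pyrenia: 0.1900×42.9 + 0.1900×162.6 + 0.2400×458.0 + 0.2400×784.1 + 0.1400×976.4 = 473.8450 per 1,000.
Ratio = 354.8240 ÷ 473.8450 = 0.74882.

0.749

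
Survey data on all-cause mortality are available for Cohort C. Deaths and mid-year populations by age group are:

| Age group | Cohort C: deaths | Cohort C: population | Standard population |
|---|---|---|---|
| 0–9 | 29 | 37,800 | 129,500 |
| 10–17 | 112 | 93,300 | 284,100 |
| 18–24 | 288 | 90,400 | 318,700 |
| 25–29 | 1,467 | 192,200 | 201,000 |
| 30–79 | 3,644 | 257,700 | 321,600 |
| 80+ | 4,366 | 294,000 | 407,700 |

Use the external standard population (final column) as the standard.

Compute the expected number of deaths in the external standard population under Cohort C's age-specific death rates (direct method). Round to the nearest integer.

Age-specific rates per 100,000 for Cohort C: 76.72, 120.04, 318.58, 763.27, 1414.05, 1485.03.
Expected deaths = Σ (standard pop × age-specific rate ÷ 100,000)
= 129,500×76.72/100,000 + 284,100×120.04/100,000 + 318,700×318.58/100,000 + 201,000×763.27/100,000 + 321,600×1414.05/100,000 + 407,700×1485.03/100,000
= 99.35 + 341.04 + 1015.33 + 1534.17 + 4547.58 + 6054.48 = 13591.95.

13592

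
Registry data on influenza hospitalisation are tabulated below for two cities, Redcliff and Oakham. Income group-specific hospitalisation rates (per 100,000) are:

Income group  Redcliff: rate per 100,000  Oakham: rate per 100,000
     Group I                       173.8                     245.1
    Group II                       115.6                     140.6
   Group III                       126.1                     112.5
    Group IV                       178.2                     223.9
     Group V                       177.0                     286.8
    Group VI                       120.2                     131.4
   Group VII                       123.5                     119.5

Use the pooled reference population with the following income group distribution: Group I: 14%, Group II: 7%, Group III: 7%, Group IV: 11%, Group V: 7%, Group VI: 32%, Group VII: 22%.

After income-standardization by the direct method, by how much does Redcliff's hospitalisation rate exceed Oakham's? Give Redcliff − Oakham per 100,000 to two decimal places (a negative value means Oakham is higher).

Standard weights: 0.14, 0.07, 0.07, 0.11, 0.07, 0.32, 0.22.
Redcliff: 0.1400×173.8 + 0.0700×115.6 + 0.0700×126.1 + 0.1100×178.2 + 0.0700×177.0 + 0.3200×120.2 + 0.2200×123.5 = 138.8770 per 100,000.
Oakham: 0.1400×245.1 + 0.0700×140.6 + 0.0700×112.5 + 0.1100×223.9 + 0.0700×286.8 + 0.3200×131.4 + 0.2200×119.5 = 165.0740 per 100,000.
Difference = 138.8770 − 165.0740 = -26.1970.

-26.20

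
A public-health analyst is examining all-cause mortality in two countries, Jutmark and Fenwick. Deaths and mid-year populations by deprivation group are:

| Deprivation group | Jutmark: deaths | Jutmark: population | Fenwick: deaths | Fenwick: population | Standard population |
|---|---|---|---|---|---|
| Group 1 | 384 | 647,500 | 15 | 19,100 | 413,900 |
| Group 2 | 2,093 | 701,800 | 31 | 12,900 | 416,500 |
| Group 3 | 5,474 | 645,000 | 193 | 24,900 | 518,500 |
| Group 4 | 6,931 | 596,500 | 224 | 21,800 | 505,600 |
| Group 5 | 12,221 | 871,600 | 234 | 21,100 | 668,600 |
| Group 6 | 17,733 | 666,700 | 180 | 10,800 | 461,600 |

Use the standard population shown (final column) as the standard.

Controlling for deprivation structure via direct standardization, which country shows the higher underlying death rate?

Jutmark

Deprivation-specific rates per 100,000 for Jutmark: 59.31, 298.23, 848.68, 1161.94, 1402.13, 2659.82.
For Fenwick: 78.53, 240.31, 775.10, 1027.52, 1109.00, 1666.67.
Standard total = 2,984,700; weights = 0.1387, 0.1395, 0.1737, 0.1694, 0.2240, 0.1547.
Jutmark: 0.1387×59.31 + 0.1395×298.23 + 0.1737×848.68 + 0.1694×1161.94 + 0.2240×1402.13 + 0.1547×2659.82 = 1119.5496 per 100,000.
Fenwick: 0.1387×78.53 + 0.1395×240.31 + 0.1737×775.10 + 0.1694×1027.52 + 0.2240×1109.00 + 0.1547×1666.67 = 859.3203 per 100,000.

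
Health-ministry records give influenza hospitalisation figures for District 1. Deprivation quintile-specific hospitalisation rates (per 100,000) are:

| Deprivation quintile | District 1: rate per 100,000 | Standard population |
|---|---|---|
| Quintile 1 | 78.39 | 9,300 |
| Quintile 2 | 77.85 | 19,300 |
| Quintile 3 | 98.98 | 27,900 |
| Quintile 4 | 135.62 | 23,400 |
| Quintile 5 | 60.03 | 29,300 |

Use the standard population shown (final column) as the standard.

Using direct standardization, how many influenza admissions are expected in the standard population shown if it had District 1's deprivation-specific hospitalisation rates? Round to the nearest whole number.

99

Expected influenza admissions = Σ (standard pop × deprivation-specific rate ÷ 100,000)
= 9,300×78.39/100,000 + 19,300×77.85/100,000 + 27,900×98.98/100,000 + 23,400×135.62/100,000 + 29,300×60.03/100,000
= 7.29 + 15.03 + 27.62 + 31.74 + 17.59 = 99.25.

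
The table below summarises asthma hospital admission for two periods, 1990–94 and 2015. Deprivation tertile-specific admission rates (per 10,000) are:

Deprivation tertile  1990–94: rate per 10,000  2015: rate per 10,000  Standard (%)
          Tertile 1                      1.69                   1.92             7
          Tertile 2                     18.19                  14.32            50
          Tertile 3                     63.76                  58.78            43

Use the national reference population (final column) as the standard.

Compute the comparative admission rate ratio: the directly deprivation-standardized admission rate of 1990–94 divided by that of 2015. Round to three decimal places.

Standard weights: 0.07, 0.50, 0.43.
1990–94: 0.0700×1.69 + 0.5000×18.19 + 0.4300×63.76 = 36.6301 per 10,000.
2015: 0.0700×1.92 + 0.5000×14.32 + 0.4300×58.78 = 32.5698 per 10,000.
Ratio = 36.6301 ÷ 32.5698 = 1.12466.

1.125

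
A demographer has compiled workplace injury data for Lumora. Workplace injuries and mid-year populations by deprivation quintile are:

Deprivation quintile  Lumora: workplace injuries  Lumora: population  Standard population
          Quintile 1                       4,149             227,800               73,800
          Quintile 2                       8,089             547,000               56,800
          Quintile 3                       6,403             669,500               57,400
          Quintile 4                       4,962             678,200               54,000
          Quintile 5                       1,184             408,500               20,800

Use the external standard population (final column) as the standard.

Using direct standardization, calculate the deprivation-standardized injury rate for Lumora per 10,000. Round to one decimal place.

121.3

Deprivation-specific rates per 10,000 for Lumora: 182.13, 147.88, 95.64, 73.16, 28.98.
Standard total = 262,800; weights = 0.2808, 0.2161, 0.2184, 0.2055, 0.0791.
Standardized rate: 0.2808×182.13 + 0.2161×147.88 + 0.2184×95.64 + 0.2055×73.16 + 0.0791×28.98 = 121.3257 per 10,000.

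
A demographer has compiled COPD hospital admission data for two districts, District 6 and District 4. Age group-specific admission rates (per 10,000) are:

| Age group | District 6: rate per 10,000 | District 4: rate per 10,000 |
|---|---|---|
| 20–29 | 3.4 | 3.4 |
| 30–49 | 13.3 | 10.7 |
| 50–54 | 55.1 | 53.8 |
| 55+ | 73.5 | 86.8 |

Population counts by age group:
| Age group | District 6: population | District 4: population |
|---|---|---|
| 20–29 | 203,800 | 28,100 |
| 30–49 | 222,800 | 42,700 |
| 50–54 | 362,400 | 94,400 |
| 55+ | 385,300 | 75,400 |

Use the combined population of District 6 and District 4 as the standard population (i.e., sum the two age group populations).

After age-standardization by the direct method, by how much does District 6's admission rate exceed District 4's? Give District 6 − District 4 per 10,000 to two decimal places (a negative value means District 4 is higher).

-3.42

Combined standard total = 1,414,900; weights = 0.1639, 0.1876, 0.3228, 0.3256.
District 6: 0.1639×3.4 + 0.1876×13.3 + 0.3228×55.1 + 0.3256×73.5 = 44.7740 per 10,000.
District 4: 0.1639×3.4 + 0.1876×10.7 + 0.3228×53.8 + 0.3256×86.8 = 48.1970 per 10,000.
Difference = 44.7740 − 48.1970 = -3.4230.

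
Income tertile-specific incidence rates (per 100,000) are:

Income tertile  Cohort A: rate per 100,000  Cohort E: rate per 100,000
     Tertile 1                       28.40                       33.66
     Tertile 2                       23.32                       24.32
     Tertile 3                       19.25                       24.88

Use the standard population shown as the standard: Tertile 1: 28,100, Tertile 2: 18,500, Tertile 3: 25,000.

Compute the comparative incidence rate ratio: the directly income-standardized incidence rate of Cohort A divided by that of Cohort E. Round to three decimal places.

Standard total = 71,600; weights = 0.3925, 0.2584, 0.3492.
Cohort A: 0.3925×28.40 + 0.2584×23.32 + 0.3492×19.25 = 23.8926 per 100,000.
Cohort E: 0.3925×33.66 + 0.2584×24.32 + 0.3492×24.88 = 28.1811 per 100,000.
Ratio = 23.8926 ÷ 28.1811 = 0.84782.

0.848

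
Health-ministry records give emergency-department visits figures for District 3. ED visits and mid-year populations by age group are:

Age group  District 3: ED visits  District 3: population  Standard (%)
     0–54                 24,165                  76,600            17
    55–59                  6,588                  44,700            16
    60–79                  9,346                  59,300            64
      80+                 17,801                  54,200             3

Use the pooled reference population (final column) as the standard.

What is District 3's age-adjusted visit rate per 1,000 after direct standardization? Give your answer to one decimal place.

Age-specific rates per 1,000 for District 3: 315.470, 147.383, 157.605, 328.432.
Standard weights: 0.17, 0.16, 0.64, 0.03.
Standardized rate: 0.1700×315.470 + 0.1600×147.383 + 0.6400×157.605 + 0.0300×328.432 = 187.9315 per 1,000.

187.9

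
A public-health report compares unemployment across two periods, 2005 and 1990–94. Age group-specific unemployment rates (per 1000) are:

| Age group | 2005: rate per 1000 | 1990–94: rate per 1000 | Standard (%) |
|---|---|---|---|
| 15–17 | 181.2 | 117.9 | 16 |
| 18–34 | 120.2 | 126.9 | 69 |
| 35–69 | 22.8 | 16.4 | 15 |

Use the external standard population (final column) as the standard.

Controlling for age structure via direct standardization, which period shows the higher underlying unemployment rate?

Standard weights: 0.16, 0.69, 0.15.
2005: 0.1600×181.2 + 0.6900×120.2 + 0.1500×22.8 = 115.3500 per 1000.
1990–94: 0.1600×117.9 + 0.6900×126.9 + 0.1500×16.4 = 108.8850 per 1000.

2005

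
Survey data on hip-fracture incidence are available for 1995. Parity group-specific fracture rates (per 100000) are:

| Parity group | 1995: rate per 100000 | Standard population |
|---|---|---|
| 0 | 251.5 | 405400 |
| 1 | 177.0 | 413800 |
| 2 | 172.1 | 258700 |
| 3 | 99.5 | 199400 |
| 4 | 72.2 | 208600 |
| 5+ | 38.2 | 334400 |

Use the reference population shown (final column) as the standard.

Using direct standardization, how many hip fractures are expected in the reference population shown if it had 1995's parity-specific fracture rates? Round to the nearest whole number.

2674

Expected hip fractures = Σ (standard pop × parity-specific rate ÷ 100000)
= 405400×251.5/100000 + 413800×177.0/100000 + 258700×172.1/100000 + 199400×99.5/100000 + 208600×72.2/100000 + 334400×38.2/100000
= 1019.58 + 732.43 + 445.22 + 198.40 + 150.61 + 127.74 = 2673.98.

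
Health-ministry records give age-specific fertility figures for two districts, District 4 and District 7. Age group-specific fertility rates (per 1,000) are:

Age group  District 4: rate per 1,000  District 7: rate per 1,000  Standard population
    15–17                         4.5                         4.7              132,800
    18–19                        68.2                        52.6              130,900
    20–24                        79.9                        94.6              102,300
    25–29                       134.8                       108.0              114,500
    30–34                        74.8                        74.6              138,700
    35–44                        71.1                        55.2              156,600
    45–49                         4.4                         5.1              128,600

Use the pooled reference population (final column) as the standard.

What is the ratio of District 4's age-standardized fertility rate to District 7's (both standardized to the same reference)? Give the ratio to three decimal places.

Standard total = 904,400; weights = 0.1468, 0.1447, 0.1131, 0.1266, 0.1534, 0.1732, 0.1422.
District 4: 0.1468×4.5 + 0.1447×68.2 + 0.1131×79.9 + 0.1266×134.8 + 0.1534×74.8 + 0.1732×71.1 + 0.1422×4.4 = 61.0440 per 1,000.
District 7: 0.1468×4.7 + 0.1447×52.6 + 0.1131×94.6 + 0.1266×108.0 + 0.1534×74.6 + 0.1732×55.2 + 0.1422×5.1 = 54.4010 per 1,000.
Ratio = 61.0440 ÷ 54.4010 = 1.12211.

1.122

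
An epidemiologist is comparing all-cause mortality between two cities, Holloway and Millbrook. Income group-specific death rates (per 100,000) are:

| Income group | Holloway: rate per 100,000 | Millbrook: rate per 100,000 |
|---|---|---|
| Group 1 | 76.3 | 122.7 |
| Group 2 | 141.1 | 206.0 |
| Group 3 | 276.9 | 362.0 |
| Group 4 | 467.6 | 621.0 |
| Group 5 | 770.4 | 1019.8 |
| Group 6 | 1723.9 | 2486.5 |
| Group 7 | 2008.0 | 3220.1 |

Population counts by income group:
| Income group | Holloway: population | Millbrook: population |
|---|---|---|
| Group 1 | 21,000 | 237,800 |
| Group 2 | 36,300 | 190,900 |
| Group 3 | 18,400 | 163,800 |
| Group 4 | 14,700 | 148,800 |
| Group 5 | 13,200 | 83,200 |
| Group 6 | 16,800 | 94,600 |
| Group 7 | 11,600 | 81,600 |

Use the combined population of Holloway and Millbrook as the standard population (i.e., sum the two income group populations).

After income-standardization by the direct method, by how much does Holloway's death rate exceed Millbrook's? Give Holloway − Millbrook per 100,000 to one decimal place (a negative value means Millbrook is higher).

-255.4

Combined standard total = 1,132,700; weights = 0.2285, 0.2006, 0.1609, 0.1443, 0.0851, 0.0983, 0.0823.
Holloway: 0.2285×76.3 + 0.2006×141.1 + 0.1609×276.9 + 0.1443×467.6 + 0.0851×770.4 + 0.0983×1723.9 + 0.0823×2008.0 = 558.1026 per 100,000.
Millbrook: 0.2285×122.7 + 0.2006×206.0 + 0.1609×362.0 + 0.1443×621.0 + 0.0851×1019.8 + 0.0983×2486.5 + 0.0823×3220.1 = 813.5128 per 100,000.
Difference = 558.1026 − 813.5128 = -255.4103.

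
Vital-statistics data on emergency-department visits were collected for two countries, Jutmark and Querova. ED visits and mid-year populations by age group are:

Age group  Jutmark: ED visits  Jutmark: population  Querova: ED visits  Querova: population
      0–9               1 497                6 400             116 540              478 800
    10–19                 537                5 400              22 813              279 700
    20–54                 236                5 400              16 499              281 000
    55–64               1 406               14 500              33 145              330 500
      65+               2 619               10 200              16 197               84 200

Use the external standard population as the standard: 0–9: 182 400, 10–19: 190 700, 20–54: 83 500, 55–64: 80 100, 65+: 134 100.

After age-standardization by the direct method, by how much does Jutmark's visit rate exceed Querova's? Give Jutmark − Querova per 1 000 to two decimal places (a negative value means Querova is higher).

Age-specific rates per 1 000 for Jutmark: 233.906, 99.444, 43.704, 96.966, 256.765.
For Querova: 243.400, 81.562, 58.715, 100.287, 192.363.
Standard total = 670 800; weights = 0.2719, 0.2843, 0.1245, 0.1194, 0.1999.
Jutmark: 0.2719×233.906 + 0.2843×99.444 + 0.1245×43.704 + 0.1194×96.966 + 0.1999×256.765 = 160.2220 per 1 000.
Querova: 0.2719×243.400 + 0.2843×81.562 + 0.1245×58.715 + 0.1194×100.287 + 0.1999×192.363 = 147.1107 per 1 000.
Difference = 160.2220 − 147.1107 = 13.1113.

13.11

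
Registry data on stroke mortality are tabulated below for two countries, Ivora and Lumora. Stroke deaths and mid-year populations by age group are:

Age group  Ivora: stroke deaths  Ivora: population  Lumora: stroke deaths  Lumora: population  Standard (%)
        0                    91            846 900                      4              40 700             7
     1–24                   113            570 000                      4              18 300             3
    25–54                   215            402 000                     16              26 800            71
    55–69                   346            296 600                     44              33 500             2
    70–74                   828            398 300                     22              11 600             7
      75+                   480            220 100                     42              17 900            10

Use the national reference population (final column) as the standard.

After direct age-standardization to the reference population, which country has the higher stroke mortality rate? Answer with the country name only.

Lumora

Age-specific rates per 100 000 for Ivora: 10.75, 19.82, 53.48, 116.66, 207.88, 218.08.
For Lumora: 9.83, 21.86, 59.70, 131.34, 189.66, 234.64.
Standard weights: 0.07, 0.03, 0.71, 0.02, 0.07, 0.10.
Ivora: 0.0700×10.75 + 0.0300×19.82 + 0.7100×53.48 + 0.0200×116.66 + 0.0700×207.88 + 0.1000×218.08 = 78.0128 per 100 000.
Lumora: 0.0700×9.83 + 0.0300×21.86 + 0.7100×59.70 + 0.0200×131.34 + 0.0700×189.66 + 0.1000×234.64 = 83.0982 per 100 000.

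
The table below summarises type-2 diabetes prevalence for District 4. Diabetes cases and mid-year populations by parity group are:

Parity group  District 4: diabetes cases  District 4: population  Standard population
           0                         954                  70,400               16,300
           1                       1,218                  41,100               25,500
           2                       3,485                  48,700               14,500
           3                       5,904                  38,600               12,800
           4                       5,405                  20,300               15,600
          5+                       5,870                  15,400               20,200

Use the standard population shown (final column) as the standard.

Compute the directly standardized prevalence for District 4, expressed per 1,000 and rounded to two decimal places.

150.86

Parity-specific rates per 1,000 for District 4: 13.551, 29.635, 71.561, 152.953, 266.256, 381.169.
Standard total = 104,900; weights = 0.1554, 0.2431, 0.1382, 0.1220, 0.1487, 0.1926.
Standardized rate: 0.1554×13.551 + 0.2431×29.635 + 0.1382×71.561 + 0.1220×152.953 + 0.1487×266.256 + 0.1926×381.169 = 150.8600 per 1,000.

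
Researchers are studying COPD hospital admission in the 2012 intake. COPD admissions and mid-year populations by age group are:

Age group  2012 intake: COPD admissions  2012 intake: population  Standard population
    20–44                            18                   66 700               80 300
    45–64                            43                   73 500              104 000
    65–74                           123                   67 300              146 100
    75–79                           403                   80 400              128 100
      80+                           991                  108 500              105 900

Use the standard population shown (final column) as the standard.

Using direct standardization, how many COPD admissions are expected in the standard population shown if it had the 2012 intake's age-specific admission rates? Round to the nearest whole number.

1959

Age-specific rates per 10 000 for the 2012 intake: 2.70, 5.85, 18.28, 50.12, 91.34.
Expected COPD admissions = Σ (standard pop × age-specific rate ÷ 10 000)
= 80 300×2.70/10 000 + 104 000×5.85/10 000 + 146 100×18.28/10 000 + 128 100×50.12/10 000 + 105 900×91.34/10 000
= 21.67 + 60.84 + 267.02 + 642.09 + 967.25 = 1958.88.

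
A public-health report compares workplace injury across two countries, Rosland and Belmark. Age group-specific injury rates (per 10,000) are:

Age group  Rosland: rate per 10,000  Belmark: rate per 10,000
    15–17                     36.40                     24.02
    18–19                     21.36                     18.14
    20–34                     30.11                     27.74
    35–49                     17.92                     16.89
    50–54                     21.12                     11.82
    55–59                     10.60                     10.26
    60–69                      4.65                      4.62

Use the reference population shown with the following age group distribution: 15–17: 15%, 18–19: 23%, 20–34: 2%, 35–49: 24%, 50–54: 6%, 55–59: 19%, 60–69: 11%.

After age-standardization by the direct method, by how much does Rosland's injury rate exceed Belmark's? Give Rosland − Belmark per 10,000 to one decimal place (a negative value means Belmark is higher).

3.5

Standard weights: 0.15, 0.23, 0.02, 0.24, 0.06, 0.19, 0.11.
Rosland: 0.1500×36.40 + 0.2300×21.36 + 0.0200×30.11 + 0.2400×17.92 + 0.0600×21.12 + 0.1900×10.60 + 0.1100×4.65 = 19.0685 per 10,000.
Belmark: 0.1500×24.02 + 0.2300×18.14 + 0.0200×27.74 + 0.2400×16.89 + 0.0600×11.82 + 0.1900×10.26 + 0.1100×4.62 = 15.5504 per 10,000.
Difference = 19.0685 − 15.5504 = 3.5181.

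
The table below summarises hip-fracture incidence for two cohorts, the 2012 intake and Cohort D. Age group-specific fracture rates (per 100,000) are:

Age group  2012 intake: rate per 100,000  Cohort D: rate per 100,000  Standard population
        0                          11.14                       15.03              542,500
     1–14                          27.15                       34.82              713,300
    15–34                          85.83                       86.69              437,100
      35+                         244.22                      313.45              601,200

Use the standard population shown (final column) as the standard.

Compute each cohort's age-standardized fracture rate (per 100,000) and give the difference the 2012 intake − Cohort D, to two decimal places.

Standard total = 2,294,100; weights = 0.2365, 0.3109, 0.1905, 0.2621.
The 2012 intake: 0.2365×11.14 + 0.3109×27.15 + 0.1905×85.83 + 0.2621×244.22 = 91.4306 per 100,000.
Cohort D: 0.2365×15.03 + 0.3109×34.82 + 0.1905×86.69 + 0.2621×313.45 = 113.0418 per 100,000.
Difference = 91.4306 − 113.0418 = -21.6112.

-21.61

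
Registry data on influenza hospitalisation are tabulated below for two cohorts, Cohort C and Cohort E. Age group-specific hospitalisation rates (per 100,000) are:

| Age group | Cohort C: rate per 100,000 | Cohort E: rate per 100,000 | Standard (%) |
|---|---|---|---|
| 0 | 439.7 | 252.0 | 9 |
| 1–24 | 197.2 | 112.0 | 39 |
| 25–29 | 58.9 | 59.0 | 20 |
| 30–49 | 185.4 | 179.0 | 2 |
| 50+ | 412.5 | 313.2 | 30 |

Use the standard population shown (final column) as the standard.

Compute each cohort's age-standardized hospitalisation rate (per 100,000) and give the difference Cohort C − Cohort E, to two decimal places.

80.02

Standard weights: 0.09, 0.39, 0.20, 0.02, 0.30.
Cohort C: 0.0900×439.7 + 0.3900×197.2 + 0.2000×58.9 + 0.0200×185.4 + 0.3000×412.5 = 255.7190 per 100,000.
Cohort E: 0.0900×252.0 + 0.3900×112.0 + 0.2000×59.0 + 0.0200×179.0 + 0.3000×313.2 = 175.7000 per 100,000.
Difference = 255.7190 − 175.7000 = 80.0190.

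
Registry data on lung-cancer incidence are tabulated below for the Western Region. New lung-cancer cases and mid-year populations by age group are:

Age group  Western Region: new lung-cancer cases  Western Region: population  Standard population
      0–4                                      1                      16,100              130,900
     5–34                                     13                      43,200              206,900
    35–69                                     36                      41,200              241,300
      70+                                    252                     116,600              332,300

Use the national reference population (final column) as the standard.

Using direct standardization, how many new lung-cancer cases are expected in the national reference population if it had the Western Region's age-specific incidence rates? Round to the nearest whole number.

Age-specific rates per 100,000 for the Western Region: 6.21, 30.09, 87.38, 216.12.
Expected new lung-cancer cases = Σ (standard pop × age-specific rate ÷ 100,000)
= 130,900×6.21/100,000 + 206,900×30.09/100,000 + 241,300×87.38/100,000 + 332,300×216.12/100,000
= 8.13 + 62.26 + 210.84 + 718.18 = 999.42.

999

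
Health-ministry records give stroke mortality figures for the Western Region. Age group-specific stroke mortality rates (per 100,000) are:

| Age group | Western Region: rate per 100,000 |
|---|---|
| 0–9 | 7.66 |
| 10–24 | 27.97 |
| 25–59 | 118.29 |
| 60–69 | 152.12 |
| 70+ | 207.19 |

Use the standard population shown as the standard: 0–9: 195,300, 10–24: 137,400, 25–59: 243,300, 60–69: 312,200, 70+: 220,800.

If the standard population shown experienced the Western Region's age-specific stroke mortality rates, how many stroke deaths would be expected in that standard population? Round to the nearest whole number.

Expected stroke deaths = Σ (standard pop × age-specific rate ÷ 100,000)
= 195,300×7.66/100,000 + 137,400×27.97/100,000 + 243,300×118.29/100,000 + 312,200×152.12/100,000 + 220,800×207.19/100,000
= 14.96 + 38.43 + 287.80 + 474.92 + 457.48 = 1273.58.

1274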